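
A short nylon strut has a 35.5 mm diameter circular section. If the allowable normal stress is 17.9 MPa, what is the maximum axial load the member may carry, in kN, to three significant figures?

A = 989.8 mm².
P_max = σ_allow · A = 17.9 · 989.8 = 17720 N = 17.72 kN.

17.7 kN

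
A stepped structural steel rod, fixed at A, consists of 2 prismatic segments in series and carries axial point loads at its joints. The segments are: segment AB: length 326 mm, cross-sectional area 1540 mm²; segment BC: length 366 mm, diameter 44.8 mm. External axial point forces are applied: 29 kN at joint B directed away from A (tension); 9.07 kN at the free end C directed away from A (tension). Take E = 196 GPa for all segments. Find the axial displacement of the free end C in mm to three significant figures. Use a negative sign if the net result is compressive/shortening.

0.0519 mm

Internal axial forces (sectioning from the free end, tension +): N_BC = 9.07 kN, N_AB = 38.07 kN.
A_BC = 1576 mm².
δ_AB = 38070·326/(1540·196000) = 0.04112 mm
δ_BC = 9070·366/(1576·196000) = 0.01074 mm
δ = Σδ_i = 0.05186 mm.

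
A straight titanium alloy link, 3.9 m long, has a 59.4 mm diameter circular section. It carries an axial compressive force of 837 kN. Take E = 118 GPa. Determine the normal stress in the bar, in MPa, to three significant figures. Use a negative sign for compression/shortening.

-302 MPa

A = 2771 mm².
σ = N/A = -837000/2771 = -302 MPa.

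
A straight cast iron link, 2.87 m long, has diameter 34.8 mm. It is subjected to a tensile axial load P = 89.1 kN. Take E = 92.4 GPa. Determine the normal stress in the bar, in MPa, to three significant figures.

A = 951.1 mm².
σ = N/A = 89100/951.1 = 93.68 MPa.

93.7 MPa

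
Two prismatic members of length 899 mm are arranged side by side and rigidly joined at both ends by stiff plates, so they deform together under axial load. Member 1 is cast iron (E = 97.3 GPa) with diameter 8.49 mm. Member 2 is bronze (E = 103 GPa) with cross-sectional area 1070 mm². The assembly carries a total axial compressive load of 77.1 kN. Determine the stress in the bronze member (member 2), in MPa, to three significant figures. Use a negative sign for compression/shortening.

A_1 = 56.61 mm².
Equal strain + equilibrium ⇒ each member carries load in proportion to AE: A₁E₁ = 5508000 N, A₂E₂ = 110200000 N, ΣAE = 115700000 N.
σ₂ = P·E₂/ΣAE = -77100·103000/115700000 = -68.63 MPa.

-68.6 MPa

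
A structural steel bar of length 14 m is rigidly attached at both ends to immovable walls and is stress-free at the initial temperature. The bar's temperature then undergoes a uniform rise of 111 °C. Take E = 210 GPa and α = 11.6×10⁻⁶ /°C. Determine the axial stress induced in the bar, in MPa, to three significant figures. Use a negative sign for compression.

-270 MPa

Free thermal expansion αLΔT = 11.6e-6 · 14000 · 111 = 18.03 mm.
The walls impose strain ε = −(18.03)/14000 = -1.2876e-03; σ = Eε = 210000 · -1.2876e-03 = -270.4 MPa.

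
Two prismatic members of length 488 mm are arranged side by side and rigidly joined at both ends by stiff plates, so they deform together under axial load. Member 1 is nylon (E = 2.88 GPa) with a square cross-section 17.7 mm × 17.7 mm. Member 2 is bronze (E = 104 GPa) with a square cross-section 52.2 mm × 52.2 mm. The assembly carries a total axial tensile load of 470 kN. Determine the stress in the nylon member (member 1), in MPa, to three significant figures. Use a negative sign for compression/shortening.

A_1 = 313.3 mm².
A_2 = 2725 mm².
Equal strain + equilibrium ⇒ each member carries load in proportion to AE: A₁E₁ = 902300 N, A₂E₂ = 283400000 N, ΣAE = 284300000 N.
σ₁ = P·E₁/ΣAE = 470000·2880/284300000 = 4.761 MPa.

4.76 MPa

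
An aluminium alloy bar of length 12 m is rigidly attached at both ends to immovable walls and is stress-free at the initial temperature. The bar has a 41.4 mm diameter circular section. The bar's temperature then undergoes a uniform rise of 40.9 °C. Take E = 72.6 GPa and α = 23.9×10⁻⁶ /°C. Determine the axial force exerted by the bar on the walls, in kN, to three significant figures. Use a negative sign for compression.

Free thermal expansion αLΔT = 23.9e-6 · 12000 · 40.9 = 11.73 mm.
The walls impose strain ε = −(11.73)/12000 = -9.7751e-04; σ = Eε = 72600 · -9.7751e-04 = -70.97 MPa.
Wall reaction R = σ·A = -70.97·1346 = -95530 N = -95.53 kN.

-95.5 kN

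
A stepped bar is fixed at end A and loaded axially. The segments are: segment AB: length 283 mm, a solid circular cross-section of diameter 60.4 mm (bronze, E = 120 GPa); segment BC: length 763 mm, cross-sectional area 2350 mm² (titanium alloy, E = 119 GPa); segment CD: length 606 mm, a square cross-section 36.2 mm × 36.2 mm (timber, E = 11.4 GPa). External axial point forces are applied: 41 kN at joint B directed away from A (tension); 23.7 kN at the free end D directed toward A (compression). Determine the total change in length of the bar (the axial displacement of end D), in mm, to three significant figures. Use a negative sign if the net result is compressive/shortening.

-1.01 mm

Internal axial forces (sectioning from the free end, tension +): N_CD = -23.7 kN, N_BC = -23.7 kN, N_AB = 17.3 kN.
A_AB = 2865 mm².
A_CD = 1310 mm².
δ_AB = 17300·283/(2865·120000) = 0.01424 mm
δ_BC = -23700·763/(2350·119000) = -0.06466 mm
δ_CD = -23700·606/(1310·11400) = -0.9614 mm
δ = Σδ_i = -1.012 mm.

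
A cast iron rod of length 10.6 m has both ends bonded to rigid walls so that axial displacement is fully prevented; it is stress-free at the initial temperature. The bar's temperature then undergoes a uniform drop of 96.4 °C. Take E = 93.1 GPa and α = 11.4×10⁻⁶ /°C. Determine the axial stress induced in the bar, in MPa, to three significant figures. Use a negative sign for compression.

102 MPa

Free thermal expansion αLΔT = 11.4e-6 · 10600 · -96.4 = -11.65 mm.
The walls impose strain ε = −(-11.65)/10600 = 1.0990e-03; σ = Eε = 93100 · 1.0990e-03 = 102.3 MPa.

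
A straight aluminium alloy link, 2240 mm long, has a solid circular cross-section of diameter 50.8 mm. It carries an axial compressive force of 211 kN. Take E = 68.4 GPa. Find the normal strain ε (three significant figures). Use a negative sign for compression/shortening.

A = 2027 mm².
σ = N/A = -104.1 MPa; ε = σ/E = -104.1/68400 = -1.522e-03.

-0.00152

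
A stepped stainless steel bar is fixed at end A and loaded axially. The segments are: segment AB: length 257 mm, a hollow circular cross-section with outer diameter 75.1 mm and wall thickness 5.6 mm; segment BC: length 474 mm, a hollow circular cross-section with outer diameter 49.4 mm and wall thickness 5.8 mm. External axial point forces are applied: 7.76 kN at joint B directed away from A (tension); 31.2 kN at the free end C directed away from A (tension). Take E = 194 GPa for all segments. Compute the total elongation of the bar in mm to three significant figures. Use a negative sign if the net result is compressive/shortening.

Internal axial forces (sectioning from the free end, tension +): N_BC = 31.2 kN, N_AB = 38.96 kN.
A_AB = 1223 mm².
A_BC = 794.4 mm².
δ_AB = 38960·257/(1223·194000) = 0.04221 mm
δ_BC = 31200·474/(794.4·194000) = 0.09595 mm
δ = Σδ_i = 0.1382 mm.

0.138 mm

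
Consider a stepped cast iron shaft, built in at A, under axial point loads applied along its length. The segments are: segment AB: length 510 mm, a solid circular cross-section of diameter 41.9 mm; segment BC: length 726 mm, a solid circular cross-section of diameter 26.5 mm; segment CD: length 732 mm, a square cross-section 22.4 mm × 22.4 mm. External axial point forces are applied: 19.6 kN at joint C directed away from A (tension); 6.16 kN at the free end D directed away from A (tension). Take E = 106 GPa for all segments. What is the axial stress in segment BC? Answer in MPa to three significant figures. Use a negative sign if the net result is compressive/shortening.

Internal axial forces (sectioning from the free end, tension +): N_CD = 6.16 kN, N_BC = 25.76 kN, N_AB = 25.76 kN.
A_BC = 551.5 mm².
σ_BC = N_BC/A_BC = 25760/551.5 = 46.71 MPa.

46.7 MPa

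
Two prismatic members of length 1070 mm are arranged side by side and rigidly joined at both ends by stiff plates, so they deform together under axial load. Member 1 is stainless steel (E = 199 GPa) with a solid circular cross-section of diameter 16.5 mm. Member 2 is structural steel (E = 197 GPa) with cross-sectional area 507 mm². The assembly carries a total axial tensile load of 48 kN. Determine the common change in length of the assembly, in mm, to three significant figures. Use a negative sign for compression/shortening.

A_1 = 213.8 mm².
Equal strain + equilibrium ⇒ each member carries load in proportion to AE: A₁E₁ = 42550000 N, A₂E₂ = 99880000 N, ΣAE = 142400000 N.
δ = PL/ΣAE = 48000·1070/142400000 = 0.3606 mm.

0.361 mm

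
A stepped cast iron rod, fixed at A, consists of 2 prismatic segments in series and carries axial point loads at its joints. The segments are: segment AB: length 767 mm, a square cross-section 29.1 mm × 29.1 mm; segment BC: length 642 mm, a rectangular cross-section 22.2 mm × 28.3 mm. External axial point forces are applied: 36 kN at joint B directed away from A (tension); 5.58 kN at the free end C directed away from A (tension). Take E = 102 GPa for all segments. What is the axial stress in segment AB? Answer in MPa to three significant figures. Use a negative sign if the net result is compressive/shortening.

49.1 MPa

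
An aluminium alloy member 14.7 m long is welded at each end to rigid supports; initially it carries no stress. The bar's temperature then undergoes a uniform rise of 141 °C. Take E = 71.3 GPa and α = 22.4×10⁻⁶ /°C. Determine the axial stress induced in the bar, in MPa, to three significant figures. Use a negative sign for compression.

Free thermal expansion αLΔT = 22.4e-6 · 14700 · 141 = 46.43 mm.
The walls impose strain ε = −(46.43)/14700 = -3.1584e-03; σ = Eε = 71300 · -3.1584e-03 = -225.2 MPa.

-225 MPa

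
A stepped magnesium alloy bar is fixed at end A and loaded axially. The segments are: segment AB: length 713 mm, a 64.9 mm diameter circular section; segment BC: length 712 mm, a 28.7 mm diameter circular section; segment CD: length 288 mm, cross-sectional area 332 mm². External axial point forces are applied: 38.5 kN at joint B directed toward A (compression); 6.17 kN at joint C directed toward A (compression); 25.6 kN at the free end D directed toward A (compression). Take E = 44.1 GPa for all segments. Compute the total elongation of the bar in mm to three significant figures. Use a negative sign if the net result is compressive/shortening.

-1.64 mm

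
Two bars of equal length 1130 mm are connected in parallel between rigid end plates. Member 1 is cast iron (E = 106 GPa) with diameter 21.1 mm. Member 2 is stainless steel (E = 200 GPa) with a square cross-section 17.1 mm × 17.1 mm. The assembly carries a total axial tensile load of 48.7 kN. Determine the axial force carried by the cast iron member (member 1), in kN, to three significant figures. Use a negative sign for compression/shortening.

18.9 kN

A_1 = 349.7 mm².
A_2 = 292.4 mm².
Equal strain + equilibrium ⇒ each member carries load in proportion to AE: A₁E₁ = 37060000 N, A₂E₂ = 58480000 N, ΣAE = 95550000 N.
F₁ = P·A₁E₁/ΣAE = 48700·37060000/95550000 = 18890 N.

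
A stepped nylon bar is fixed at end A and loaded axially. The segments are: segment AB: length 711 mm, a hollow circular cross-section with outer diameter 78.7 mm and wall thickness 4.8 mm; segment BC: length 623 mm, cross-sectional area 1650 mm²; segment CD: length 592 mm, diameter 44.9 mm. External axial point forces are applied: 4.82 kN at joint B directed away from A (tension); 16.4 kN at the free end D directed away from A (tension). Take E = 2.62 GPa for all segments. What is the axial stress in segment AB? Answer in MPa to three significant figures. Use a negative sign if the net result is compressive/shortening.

19.0 MPa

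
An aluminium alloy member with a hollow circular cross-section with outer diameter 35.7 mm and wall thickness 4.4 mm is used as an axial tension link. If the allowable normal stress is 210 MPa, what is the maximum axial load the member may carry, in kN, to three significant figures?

90.9 kN

A = 432.7 mm².
P_max = σ_allow · A = 210 · 432.7 = 90860 N = 90.86 kN.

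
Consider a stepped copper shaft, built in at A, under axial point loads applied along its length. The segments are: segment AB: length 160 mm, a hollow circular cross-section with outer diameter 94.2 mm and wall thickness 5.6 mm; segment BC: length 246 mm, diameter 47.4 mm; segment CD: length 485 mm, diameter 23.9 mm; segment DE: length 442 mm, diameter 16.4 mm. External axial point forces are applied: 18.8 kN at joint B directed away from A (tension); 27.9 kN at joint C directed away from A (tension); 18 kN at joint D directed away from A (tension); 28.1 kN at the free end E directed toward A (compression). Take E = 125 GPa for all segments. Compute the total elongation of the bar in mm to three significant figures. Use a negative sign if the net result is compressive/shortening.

-0.508 mm

Internal axial forces (sectioning from the free end, tension +): N_DE = -28.1 kN, N_CD = -10.1 kN, N_BC = 17.8 kN, N_AB = 36.6 kN.
A_AB = 1559 mm².
A_BC = 1765 mm².
A_CD = 448.6 mm².
A_DE = 211.2 mm².
δ_AB = 36600·160/(1559·125000) = 0.03006 mm
δ_BC = 17800·246/(1765·125000) = 0.01985 mm
δ_CD = -10100·485/(448.6·125000) = -0.08735 mm
δ_DE = -28100·442/(211.2·125000) = -0.4704 mm
δ = Σδ_i = -0.5078 mm.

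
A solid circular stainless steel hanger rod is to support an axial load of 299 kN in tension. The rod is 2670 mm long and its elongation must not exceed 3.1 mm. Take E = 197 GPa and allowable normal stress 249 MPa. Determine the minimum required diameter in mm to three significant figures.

Required area A ≥ P/σ_allow = 299000/249 = 1201 mm².
For a solid circular section, d ≥ √(4A/π) = 39.1 mm.
Elongation limit: A ≥ PL/(Eδ_allow) = 299000·2670/(197000·3.1) = 1307 mm² ⇒ d ≥ 40.8 mm.
The elongation limit governs.

40.8 mm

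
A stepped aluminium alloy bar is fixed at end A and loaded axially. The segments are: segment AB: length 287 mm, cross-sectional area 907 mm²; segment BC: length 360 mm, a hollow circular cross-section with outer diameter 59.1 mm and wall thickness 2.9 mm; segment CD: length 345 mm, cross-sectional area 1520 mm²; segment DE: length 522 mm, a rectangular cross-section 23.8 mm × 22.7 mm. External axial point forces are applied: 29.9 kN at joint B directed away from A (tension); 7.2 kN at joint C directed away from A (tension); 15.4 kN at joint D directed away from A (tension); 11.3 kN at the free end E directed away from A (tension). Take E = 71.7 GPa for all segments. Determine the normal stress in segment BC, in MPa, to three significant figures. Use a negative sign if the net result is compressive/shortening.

66.2 MPa

Internal axial forces (sectioning from the free end, tension +): N_DE = 11.3 kN, N_CD = 26.7 kN, N_BC = 33.9 kN, N_AB = 63.8 kN.
A_BC = 512 mm².
σ_BC = N_BC/A_BC = 33900/512 = 66.21 MPa.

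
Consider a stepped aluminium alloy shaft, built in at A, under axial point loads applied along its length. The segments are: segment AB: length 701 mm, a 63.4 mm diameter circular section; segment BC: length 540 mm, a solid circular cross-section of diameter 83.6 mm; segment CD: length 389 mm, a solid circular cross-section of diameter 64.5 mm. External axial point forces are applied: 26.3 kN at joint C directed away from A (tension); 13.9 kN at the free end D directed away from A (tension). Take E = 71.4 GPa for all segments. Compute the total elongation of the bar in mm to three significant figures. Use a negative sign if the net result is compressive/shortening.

Internal axial forces (sectioning from the free end, tension +): N_CD = 13.9 kN, N_BC = 40.2 kN, N_AB = 40.2 kN.
A_AB = 3157 mm².
A_BC = 5489 mm².
A_CD = 3267 mm².
δ_AB = 40200·701/(3157·71400) = 0.125 mm
δ_BC = 40200·540/(5489·71400) = 0.05539 mm
δ_CD = 13900·389/(3267·71400) = 0.02318 mm
δ = Σδ_i = 0.2036 mm.

0.204 mm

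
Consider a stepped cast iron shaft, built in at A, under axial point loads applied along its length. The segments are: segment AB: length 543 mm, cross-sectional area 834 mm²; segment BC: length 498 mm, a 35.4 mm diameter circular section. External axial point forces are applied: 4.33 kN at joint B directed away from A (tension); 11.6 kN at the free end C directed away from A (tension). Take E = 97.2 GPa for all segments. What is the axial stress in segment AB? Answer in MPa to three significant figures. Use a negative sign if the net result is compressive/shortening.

19.1 MPa

Internal axial forces (sectioning from the free end, tension +): N_BC = 11.6 kN, N_AB = 15.93 kN.
σ_AB = N_AB/A_AB = 15930/834 = 19.1 MPa.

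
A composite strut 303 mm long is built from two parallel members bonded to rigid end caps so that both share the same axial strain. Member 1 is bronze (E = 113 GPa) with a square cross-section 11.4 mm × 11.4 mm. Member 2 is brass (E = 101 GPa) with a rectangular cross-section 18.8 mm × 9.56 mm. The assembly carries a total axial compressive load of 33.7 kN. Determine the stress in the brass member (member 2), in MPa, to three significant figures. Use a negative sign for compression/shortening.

-104 MPa

A_1 = 130 mm².
A_2 = 179.7 mm².
Equal strain + equilibrium ⇒ each member carries load in proportion to AE: A₁E₁ = 14690000 N, A₂E₂ = 18150000 N, ΣAE = 32840000 N.
σ₂ = P·E₂/ΣAE = -33700·101000/32840000 = -103.7 MPa.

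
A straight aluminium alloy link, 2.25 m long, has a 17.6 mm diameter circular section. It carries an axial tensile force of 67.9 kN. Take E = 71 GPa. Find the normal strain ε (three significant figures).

0.00393

A = 243.3 mm².
σ = N/A = 279.1 MPa; ε = σ/E = 279.1/71000 = 3.931e-03.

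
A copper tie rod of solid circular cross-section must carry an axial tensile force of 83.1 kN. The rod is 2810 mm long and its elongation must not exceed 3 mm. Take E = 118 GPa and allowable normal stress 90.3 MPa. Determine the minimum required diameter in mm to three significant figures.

34.2 mm

Required area A ≥ P/σ_allow = 83100/90.3 = 920.3 mm².
For a solid circular section, d ≥ √(4A/π) = 34.23 mm.
Elongation limit: A ≥ PL/(Eδ_allow) = 83100·2810/(118000·3) = 659.6 mm² ⇒ d ≥ 28.98 mm.
The stress limit governs.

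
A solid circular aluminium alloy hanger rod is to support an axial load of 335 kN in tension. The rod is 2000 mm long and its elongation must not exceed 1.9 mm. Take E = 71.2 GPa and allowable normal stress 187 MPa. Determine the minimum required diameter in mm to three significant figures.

Required area A ≥ P/σ_allow = 335000/187 = 1791 mm².
For a solid circular section, d ≥ √(4A/π) = 47.76 mm.
Elongation limit: A ≥ PL/(Eδ_allow) = 335000·2000/(71200·1.9) = 4953 mm² ⇒ d ≥ 79.41 mm.
The elongation limit governs.

79.4 mm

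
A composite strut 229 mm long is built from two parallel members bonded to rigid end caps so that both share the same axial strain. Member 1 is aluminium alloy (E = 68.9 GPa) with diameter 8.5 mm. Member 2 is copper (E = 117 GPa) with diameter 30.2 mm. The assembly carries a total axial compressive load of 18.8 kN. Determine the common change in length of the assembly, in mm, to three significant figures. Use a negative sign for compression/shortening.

A_1 = 56.75 mm².
A_2 = 716.3 mm².
Equal strain + equilibrium ⇒ each member carries load in proportion to AE: A₁E₁ = 3910000 N, A₂E₂ = 83810000 N, ΣAE = 87720000 N.
δ = PL/ΣAE = -18800·229/87720000 = -0.04908 mm.

-0.0491 mm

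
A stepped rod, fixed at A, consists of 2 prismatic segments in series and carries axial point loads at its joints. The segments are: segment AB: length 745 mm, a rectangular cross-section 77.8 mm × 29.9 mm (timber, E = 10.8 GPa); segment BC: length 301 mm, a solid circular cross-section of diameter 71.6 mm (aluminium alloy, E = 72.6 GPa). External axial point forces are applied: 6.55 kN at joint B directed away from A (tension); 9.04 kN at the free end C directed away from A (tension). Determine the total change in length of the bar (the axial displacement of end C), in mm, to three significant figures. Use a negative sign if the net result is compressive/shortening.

Internal axial forces (sectioning from the free end, tension +): N_BC = 9.04 kN, N_AB = 15.59 kN.
A_AB = 2326 mm².
A_BC = 4026 mm².
δ_AB = 15590·745/(2326·10800) = 0.4623 mm
δ_BC = 9040·301/(4026·72600) = 0.009309 mm
δ = Σδ_i = 0.4716 mm.

0.472 mm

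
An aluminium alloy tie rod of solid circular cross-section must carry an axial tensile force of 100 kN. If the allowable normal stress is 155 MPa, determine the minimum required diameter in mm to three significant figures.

28.7 mm

Required area A ≥ P/σ_allow = 100000/155 = 645.2 mm².
For a solid circular section, d ≥ √(4A/π) = 28.66 mm.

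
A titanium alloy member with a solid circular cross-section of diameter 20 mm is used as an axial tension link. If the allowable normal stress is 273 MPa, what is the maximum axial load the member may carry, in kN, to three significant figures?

A = 314.2 mm².
P_max = σ_allow · A = 273 · 314.2 = 85770 N = 85.77 kN.

85.8 kN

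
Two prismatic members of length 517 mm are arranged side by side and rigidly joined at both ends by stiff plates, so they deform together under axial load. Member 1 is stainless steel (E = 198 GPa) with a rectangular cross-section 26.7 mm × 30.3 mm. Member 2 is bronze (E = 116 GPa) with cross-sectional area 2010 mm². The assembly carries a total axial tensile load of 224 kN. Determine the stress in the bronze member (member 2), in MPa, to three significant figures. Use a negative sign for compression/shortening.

66.1 MPa

A_1 = 809 mm².
Equal strain + equilibrium ⇒ each member carries load in proportion to AE: A₁E₁ = 160200000 N, A₂E₂ = 233200000 N, ΣAE = 393300000 N.
σ₂ = P·E₂/ΣAE = 224000·116000/393300000 = 66.06 MPa.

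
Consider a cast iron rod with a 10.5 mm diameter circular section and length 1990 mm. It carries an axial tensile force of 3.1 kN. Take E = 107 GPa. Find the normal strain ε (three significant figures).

A = 86.59 mm².
σ = N/A = 35.8 MPa; ε = σ/E = 35.8/107000 = 3.346e-04.

3.35e-04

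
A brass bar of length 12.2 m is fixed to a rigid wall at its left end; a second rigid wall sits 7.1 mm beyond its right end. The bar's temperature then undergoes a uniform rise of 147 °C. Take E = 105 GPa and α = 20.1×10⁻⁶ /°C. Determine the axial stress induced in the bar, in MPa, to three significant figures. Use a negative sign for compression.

-249 MPa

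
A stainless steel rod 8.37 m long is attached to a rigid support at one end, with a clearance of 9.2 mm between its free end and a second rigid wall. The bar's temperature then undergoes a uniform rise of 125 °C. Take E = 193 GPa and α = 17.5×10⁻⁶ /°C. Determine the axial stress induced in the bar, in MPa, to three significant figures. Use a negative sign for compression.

Free thermal expansion αLΔT = 17.5e-6 · 8370 · 125 = 18.31 mm.
The walls engage after the gap closes; constrained expansion = 18.31 − 9.2 = 9.109 mm.
The walls impose strain ε = −(9.109)/8370 = -1.0883e-03; σ = Eε = 193000 · -1.0883e-03 = -210 MPa.

-210 MPa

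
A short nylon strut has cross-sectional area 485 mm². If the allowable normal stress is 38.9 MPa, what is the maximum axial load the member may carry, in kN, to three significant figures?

P_max = σ_allow · A = 38.9 · 485 = 18870 N = 18.87 kN.

18.9 kN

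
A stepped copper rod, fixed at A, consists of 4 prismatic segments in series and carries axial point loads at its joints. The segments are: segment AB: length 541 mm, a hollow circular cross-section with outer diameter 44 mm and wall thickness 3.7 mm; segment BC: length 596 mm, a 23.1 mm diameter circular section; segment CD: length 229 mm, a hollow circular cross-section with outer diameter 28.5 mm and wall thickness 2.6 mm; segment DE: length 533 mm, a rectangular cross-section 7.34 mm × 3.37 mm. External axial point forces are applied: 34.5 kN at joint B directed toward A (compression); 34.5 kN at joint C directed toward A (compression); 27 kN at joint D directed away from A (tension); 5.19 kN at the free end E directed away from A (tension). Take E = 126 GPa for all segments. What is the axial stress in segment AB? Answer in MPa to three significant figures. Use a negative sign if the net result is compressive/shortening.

-78.6 MPa

Internal axial forces (sectioning from the free end, tension +): N_DE = 5.19 kN, N_CD = 32.19 kN, N_BC = -2.31 kN, N_AB = -36.81 kN.
A_AB = 468.4 mm².
σ_AB = N_AB/A_AB = -36810/468.4 = -78.58 MPa.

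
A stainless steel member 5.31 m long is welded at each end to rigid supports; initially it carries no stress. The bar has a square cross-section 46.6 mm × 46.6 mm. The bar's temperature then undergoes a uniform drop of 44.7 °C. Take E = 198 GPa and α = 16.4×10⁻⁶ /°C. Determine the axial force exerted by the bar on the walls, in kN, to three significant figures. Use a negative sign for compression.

Free thermal expansion αLΔT = 16.4e-6 · 5310 · -44.7 = -3.893 mm.
The walls impose strain ε = −(-3.893)/5310 = 7.3308e-04; σ = Eε = 198000 · 7.3308e-04 = 145.1 MPa.
Wall reaction R = σ·A = 145.1·2172 = 315200 N = 315.2 kN.

315 kN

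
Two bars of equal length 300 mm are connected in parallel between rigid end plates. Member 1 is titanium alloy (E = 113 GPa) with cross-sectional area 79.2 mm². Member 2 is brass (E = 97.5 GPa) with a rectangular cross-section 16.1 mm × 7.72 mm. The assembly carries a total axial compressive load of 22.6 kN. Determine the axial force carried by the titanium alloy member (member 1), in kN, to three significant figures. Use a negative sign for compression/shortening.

-9.60 kN

A_2 = 124.3 mm².
Equal strain + equilibrium ⇒ each member carries load in proportion to AE: A₁E₁ = 8950000 N, A₂E₂ = 12120000 N, ΣAE = 21070000 N.
F₁ = P·A₁E₁/ΣAE = -22600·8950000/21070000 = -9600 N.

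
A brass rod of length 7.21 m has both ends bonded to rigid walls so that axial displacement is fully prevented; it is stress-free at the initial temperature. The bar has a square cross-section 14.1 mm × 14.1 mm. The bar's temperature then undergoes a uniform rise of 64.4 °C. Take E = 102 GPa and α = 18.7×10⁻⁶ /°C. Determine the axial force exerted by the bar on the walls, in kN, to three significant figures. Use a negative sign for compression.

-24.4 kN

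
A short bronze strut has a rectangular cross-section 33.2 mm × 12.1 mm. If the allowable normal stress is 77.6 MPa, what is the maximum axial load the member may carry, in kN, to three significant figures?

31.2 kN

A = 401.7 mm².
P_max = σ_allow · A = 77.6 · 401.7 = 31170 N = 31.17 kN.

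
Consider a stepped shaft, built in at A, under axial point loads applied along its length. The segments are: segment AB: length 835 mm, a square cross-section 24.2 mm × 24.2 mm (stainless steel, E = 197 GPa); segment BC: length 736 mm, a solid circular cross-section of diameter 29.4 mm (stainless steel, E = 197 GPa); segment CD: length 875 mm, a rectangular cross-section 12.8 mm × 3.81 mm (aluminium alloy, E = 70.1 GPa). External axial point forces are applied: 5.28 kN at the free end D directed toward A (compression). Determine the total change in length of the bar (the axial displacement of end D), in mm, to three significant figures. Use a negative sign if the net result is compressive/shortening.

Internal axial forces (sectioning from the free end, tension +): N_CD = -5.28 kN, N_BC = -5.28 kN, N_AB = -5.28 kN.
A_AB = 585.6 mm².
A_BC = 678.9 mm².
A_CD = 48.77 mm².
δ_AB = -5280·835/(585.6·197000) = -0.03821 mm
δ_BC = -5280·736/(678.9·197000) = -0.02906 mm
δ_CD = -5280·875/(48.77·70100) = -1.351 mm
δ = Σδ_i = -1.419 mm.

-1.42 mm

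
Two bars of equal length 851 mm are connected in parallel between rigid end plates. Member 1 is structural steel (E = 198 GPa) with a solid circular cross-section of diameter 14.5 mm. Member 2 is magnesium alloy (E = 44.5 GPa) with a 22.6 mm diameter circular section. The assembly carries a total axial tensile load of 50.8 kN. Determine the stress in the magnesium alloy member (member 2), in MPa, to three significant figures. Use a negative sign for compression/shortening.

44.7 MPa

A_1 = 165.1 mm².
A_2 = 401.1 mm².
Equal strain + equilibrium ⇒ each member carries load in proportion to AE: A₁E₁ = 32700000 N, A₂E₂ = 17850000 N, ΣAE = 50550000 N.
σ₂ = P·E₂/ΣAE = 50800·44500/50550000 = 44.72 MPa.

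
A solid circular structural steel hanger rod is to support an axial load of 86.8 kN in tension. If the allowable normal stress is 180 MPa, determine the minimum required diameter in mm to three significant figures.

Required area A ≥ P/σ_allow = 86800/180 = 482.2 mm².
For a solid circular section, d ≥ √(4A/π) = 24.78 mm.

24.8 mm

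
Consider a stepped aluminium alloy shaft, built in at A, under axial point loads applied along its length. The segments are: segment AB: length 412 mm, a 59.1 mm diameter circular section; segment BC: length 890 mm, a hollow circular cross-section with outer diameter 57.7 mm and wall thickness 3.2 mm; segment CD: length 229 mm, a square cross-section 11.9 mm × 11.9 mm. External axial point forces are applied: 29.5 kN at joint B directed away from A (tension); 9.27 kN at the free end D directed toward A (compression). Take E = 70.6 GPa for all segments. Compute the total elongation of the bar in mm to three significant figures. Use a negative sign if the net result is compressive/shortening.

-0.383 mm

Internal axial forces (sectioning from the free end, tension +): N_CD = -9.27 kN, N_BC = -9.27 kN, N_AB = 20.23 kN.
A_AB = 2743 mm².
A_BC = 547.9 mm².
A_CD = 141.6 mm².
δ_AB = 20230·412/(2743·70600) = 0.04304 mm
δ_BC = -9270·890/(547.9·70600) = -0.2133 mm
δ_CD = -9270·229/(141.6·70600) = -0.2123 mm
δ = Σδ_i = -0.3826 mm.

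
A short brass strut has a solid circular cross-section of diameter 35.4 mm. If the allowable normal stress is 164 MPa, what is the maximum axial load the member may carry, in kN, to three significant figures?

161 kN

A = 984.2 mm².
P_max = σ_allow · A = 164 · 984.2 = 161400 N = 161.4 kN.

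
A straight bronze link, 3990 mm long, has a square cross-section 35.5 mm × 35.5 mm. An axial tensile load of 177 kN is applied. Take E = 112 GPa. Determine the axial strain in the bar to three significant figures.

0.00125

A = 1260 mm².
σ = N/A = 140.4 MPa; ε = σ/E = 140.4/112000 = 1.254e-03.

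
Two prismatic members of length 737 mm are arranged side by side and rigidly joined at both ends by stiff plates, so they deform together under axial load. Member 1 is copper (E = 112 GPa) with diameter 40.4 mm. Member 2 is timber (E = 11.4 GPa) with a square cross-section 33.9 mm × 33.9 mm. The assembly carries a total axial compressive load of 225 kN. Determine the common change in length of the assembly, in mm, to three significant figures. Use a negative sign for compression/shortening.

-1.06 mm

A_1 = 1282 mm².
A_2 = 1149 mm².
Equal strain + equilibrium ⇒ each member carries load in proportion to AE: A₁E₁ = 143600000 N, A₂E₂ = 13100000 N, ΣAE = 156700000 N.
δ = PL/ΣAE = -225000·737/156700000 = -1.058 mm.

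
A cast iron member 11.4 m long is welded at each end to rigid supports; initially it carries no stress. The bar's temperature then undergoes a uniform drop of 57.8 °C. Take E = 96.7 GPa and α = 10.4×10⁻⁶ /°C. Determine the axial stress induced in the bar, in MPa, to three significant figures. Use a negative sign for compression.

Free thermal expansion αLΔT = 10.4e-6 · 11400 · -57.8 = -6.853 mm.
The walls impose strain ε = −(-6.853)/11400 = 6.0112e-04; σ = Eε = 96700 · 6.0112e-04 = 58.13 MPa.

58.1 MPa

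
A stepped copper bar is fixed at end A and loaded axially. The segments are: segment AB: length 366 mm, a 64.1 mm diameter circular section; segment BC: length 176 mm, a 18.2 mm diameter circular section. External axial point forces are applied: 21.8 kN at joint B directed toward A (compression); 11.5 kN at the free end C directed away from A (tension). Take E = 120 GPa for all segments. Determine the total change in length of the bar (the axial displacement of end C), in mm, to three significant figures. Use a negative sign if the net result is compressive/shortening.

0.0551 mm

Internal axial forces (sectioning from the free end, tension +): N_BC = 11.5 kN, N_AB = -10.3 kN.
A_AB = 3227 mm².
A_BC = 260.2 mm².
δ_AB = -10300·366/(3227·120000) = -0.009735 mm
δ_BC = 11500·176/(260.2·120000) = 0.06483 mm
δ = Σδ_i = 0.0551 mm.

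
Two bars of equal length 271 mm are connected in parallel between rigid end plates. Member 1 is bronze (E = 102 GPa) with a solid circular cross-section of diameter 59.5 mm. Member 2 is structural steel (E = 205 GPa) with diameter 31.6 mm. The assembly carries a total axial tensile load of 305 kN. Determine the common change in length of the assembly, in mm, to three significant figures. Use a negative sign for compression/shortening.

0.186 mm

A_1 = 2781 mm².
A_2 = 784.3 mm².
Equal strain + equilibrium ⇒ each member carries load in proportion to AE: A₁E₁ = 283600000 N, A₂E₂ = 160800000 N, ΣAE = 444400000 N.
δ = PL/ΣAE = 305000·271/444400000 = 0.186 mm.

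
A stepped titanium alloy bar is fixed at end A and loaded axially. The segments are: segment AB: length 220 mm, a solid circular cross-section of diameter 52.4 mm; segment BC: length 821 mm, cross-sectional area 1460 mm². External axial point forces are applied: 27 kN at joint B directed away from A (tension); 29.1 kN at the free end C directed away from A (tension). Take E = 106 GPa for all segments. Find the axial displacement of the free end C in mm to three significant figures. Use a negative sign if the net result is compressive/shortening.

Internal axial forces (sectioning from the free end, tension +): N_BC = 29.1 kN, N_AB = 56.1 kN.
A_AB = 2157 mm².
δ_AB = 56100·220/(2157·106000) = 0.05399 mm
δ_BC = 29100·821/(1460·106000) = 0.1544 mm
δ = Σδ_i = 0.2084 mm.

0.208 mm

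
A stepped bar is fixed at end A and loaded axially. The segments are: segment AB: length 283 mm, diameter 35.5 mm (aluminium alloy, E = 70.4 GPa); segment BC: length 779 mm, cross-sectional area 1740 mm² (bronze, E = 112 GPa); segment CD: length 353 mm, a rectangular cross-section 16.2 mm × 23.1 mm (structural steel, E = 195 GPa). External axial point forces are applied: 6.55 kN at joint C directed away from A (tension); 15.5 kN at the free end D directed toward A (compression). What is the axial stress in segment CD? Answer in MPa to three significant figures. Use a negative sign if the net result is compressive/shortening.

Internal axial forces (sectioning from the free end, tension +): N_CD = -15.5 kN, N_BC = -8.95 kN, N_AB = -8.95 kN.
A_CD = 374.2 mm².
σ_CD = N_CD/A_CD = -15500/374.2 = -41.42 MPa.

-41.4 MPa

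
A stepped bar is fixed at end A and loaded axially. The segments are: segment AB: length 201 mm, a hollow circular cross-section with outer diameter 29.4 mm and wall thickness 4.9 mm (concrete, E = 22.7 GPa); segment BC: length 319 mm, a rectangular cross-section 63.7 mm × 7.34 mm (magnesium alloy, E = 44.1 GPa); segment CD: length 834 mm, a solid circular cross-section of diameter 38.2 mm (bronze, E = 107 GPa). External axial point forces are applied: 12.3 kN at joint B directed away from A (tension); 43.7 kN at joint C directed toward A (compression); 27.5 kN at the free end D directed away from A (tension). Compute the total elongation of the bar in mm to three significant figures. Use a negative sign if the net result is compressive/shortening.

-0.155 mm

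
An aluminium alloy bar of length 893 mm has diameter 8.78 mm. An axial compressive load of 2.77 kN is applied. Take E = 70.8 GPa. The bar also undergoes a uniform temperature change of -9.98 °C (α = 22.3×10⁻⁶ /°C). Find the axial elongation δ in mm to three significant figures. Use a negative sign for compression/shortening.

-0.776 mm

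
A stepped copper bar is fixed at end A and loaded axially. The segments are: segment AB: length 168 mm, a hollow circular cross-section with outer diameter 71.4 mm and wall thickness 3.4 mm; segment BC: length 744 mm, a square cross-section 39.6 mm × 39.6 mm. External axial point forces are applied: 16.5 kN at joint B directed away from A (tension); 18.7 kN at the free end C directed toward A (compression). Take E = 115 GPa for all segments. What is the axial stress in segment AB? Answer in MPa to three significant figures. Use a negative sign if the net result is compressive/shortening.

-3.03 MPa

Internal axial forces (sectioning from the free end, tension +): N_BC = -18.7 kN, N_AB = -2.2 kN.
A_AB = 726.3 mm².
σ_AB = N_AB/A_AB = -2200/726.3 = -3.029 MPa.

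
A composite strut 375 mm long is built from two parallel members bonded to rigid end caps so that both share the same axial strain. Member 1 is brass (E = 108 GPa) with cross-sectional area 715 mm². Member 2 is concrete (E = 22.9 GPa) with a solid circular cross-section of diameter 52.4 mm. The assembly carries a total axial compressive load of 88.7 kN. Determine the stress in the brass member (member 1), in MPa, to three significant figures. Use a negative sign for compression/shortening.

A_2 = 2157 mm².
Equal strain + equilibrium ⇒ each member carries load in proportion to AE: A₁E₁ = 77220000 N, A₂E₂ = 49380000 N, ΣAE = 126600000 N.
σ₁ = P·E₁/ΣAE = -88700·108000/126600000 = -75.67 MPa.

-75.7 MPa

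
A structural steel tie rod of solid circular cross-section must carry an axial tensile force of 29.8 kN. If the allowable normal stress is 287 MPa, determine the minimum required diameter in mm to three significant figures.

Required area A ≥ P/σ_allow = 29800/287 = 103.8 mm².
For a solid circular section, d ≥ √(4A/π) = 11.5 mm.

11.5 mm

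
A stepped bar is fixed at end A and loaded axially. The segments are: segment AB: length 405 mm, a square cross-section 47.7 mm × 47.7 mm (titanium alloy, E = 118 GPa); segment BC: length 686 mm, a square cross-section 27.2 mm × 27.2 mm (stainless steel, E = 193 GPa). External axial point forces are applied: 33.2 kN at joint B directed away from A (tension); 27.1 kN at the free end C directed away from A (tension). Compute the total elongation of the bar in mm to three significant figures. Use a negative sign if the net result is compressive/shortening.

Internal axial forces (sectioning from the free end, tension +): N_BC = 27.1 kN, N_AB = 60.3 kN.
A_AB = 2275 mm².
A_BC = 739.8 mm².
δ_AB = 60300·405/(2275·118000) = 0.09096 mm
δ_BC = 27100·686/(739.8·193000) = 0.1302 mm
δ = Σδ_i = 0.2212 mm.

0.221 mm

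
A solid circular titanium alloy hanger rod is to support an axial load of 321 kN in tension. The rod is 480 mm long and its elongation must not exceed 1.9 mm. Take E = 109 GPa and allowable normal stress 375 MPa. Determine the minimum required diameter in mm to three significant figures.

33.0 mm

Required area A ≥ P/σ_allow = 321000/375 = 856 mm².
For a solid circular section, d ≥ √(4A/π) = 33.01 mm.
Elongation limit: A ≥ PL/(Eδ_allow) = 321000·480/(109000·1.9) = 744 mm² ⇒ d ≥ 30.78 mm.
The stress limit governs.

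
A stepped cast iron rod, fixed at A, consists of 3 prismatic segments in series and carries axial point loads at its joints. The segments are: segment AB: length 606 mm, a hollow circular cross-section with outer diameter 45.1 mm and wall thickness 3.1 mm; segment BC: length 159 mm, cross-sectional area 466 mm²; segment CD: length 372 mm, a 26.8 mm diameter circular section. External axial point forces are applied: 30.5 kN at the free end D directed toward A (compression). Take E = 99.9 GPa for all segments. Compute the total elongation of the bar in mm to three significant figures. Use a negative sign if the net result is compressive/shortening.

-0.758 mm

Internal axial forces (sectioning from the free end, tension +): N_CD = -30.5 kN, N_BC = -30.5 kN, N_AB = -30.5 kN.
A_AB = 409 mm².
A_CD = 564.1 mm².
δ_AB = -30500·606/(409·99900) = -0.4523 mm
δ_BC = -30500·159/(466·99900) = -0.1042 mm
δ_CD = -30500·372/(564.1·99900) = -0.2013 mm
δ = Σδ_i = -0.7578 mm.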